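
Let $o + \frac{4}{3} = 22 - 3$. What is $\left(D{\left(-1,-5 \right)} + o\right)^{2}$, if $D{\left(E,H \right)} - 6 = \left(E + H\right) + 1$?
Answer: $\frac{3136}{9} \approx 348.44$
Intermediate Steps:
$D{\left(E,H \right)} = 7 + E + H$ ($D{\left(E,H \right)} = 6 + \left(\left(E + H\right) + 1\right) = 6 + \left(1 + E + H\right) = 7 + E + H$)
$o = \frac{53}{3}$ ($o = - \frac{4}{3} + \left(22 - 3\right) = - \frac{4}{3} + 19 = \frac{53}{3} \approx 17.667$)
$\left(D{\left(-1,-5 \right)} + o\right)^{2} = \left(\left(7 - 1 - 5\right) + \frac{53}{3}\right)^{2} = \left(1 + \frac{53}{3}\right)^{2} = \left(\frac{56}{3}\right)^{2} = \frac{3136}{9}$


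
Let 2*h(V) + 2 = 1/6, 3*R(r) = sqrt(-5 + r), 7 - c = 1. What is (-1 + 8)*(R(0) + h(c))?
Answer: -77/12 + 7*I*sqrt(5)/3 ≈ -6.4167 + 5.2175*I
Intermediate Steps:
c = 6 (c = 7 - 1*1 = 7 - 1 = 6)
R(r) = sqrt(-5 + r)/3
h(V) = -11/12 (h(V) = -1 + (1/6)/2 = -1 + (1*(1/6))/2 = -1 + (1/2)*(1/6) = -1 + 1/12 = -11/12)
(-1 + 8)*(R(0) + h(c)) = (-1 + 8)*(sqrt(-5 + 0)/3 - 11/12) = 7*(sqrt(-5)/3 - 11/12) = 7*((I*sqrt(5))/3 - 11/12) = 7*(I*sqrt(5)/3 - 11/12) = 7*(-11/12 + I*sqrt(5)/3) = -77/12 + 7*I*sqrt(5)/3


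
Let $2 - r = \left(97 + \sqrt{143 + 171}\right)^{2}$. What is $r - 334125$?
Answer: $-343846 - 194 \sqrt{314} \approx -3.4728 \cdot 10^{5}$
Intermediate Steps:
$r = 2 - \left(97 + \sqrt{314}\right)^{2}$ ($r = 2 - \left(97 + \sqrt{143 + 171}\right)^{2} = 2 - \left(97 + \sqrt{314}\right)^{2} \approx -13159.0$)
$r - 334125 = \left(2 - \left(97 + \sqrt{314}\right)^{2}\right) - 334125 = -334123 - \left(97 + \sqrt{314}\right)^{2}$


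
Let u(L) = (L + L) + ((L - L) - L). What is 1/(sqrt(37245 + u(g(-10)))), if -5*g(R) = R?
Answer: sqrt(37247)/37247 ≈ 0.0051815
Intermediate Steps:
g(R) = -R/5
u(L) = L (u(L) = 2*L + (0 - L) = 2*L - L = L)
1/(sqrt(37245 + u(g(-10)))) = 1/(sqrt(37245 - 1/5*(-10))) = 1/(sqrt(37245 + 2)) = 1/(sqrt(37247)) = sqrt(37247)/37247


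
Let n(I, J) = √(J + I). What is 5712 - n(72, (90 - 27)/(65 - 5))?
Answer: 5712 - √7305/10 ≈ 5703.5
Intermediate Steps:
n(I, J) = √(I + J)
5712 - n(72, (90 - 27)/(65 - 5)) = 5712 - √(72 + (90 - 27)/(65 - 5)) = 5712 - √(72 + 63/60) = 5712 - √(72 + 63*(1/60)) = 5712 - √(72 + 21/20) = 5712 - √(1461/20) = 5712 - √7305/10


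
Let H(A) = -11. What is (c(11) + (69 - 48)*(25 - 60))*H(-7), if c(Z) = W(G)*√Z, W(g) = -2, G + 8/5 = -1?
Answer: 8085 + 22*√11 ≈ 8158.0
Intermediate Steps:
G = -13/5 (G = -8/5 - 1 = -13/5 ≈ -2.6000)
c(Z) = -2*√Z
(c(11) + (69 - 48)*(25 - 60))*H(-7) = (-2*√11 + (69 - 48)*(25 - 60))*(-11) = (-2*√11 + 21*(-35))*(-11) = (-2*√11 - 735)*(-11) = (-735 - 2*√11)*(-11) = 8085 + 22*√11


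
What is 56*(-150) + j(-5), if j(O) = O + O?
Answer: -8410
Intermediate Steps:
j(O) = 2*O
56*(-150) + j(-5) = 56*(-150) + 2*(-5) = -8400 - 10 = -8410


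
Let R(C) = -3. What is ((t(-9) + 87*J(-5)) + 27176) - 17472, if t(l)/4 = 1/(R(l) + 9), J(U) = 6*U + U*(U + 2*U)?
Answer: 40859/3 ≈ 13620.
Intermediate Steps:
J(U) = 3*U² + 6*U (J(U) = 6*U + U*(3*U) = 6*U + 3*U² = 3*U² + 6*U)
t(l) = ⅔ (t(l) = 4/(-3 + 9) = 4/6 = 4*(⅙) = ⅔)
((t(-9) + 87*J(-5)) + 27176) - 17472 = ((⅔ + 87*(3*(-5)*(2 - 5))) + 27176) - 17472 = ((⅔ + 87*(3*(-5)*(-3))) + 27176) - 17472 = ((⅔ + 87*45) + 27176) - 17472 = ((⅔ + 3915) + 27176) - 17472 = (11747/3 + 27176) - 17472 = 93275/3 - 17472 = 40859/3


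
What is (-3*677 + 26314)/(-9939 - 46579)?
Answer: -3469/8074 ≈ -0.42965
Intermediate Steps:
(-3*677 + 26314)/(-9939 - 46579) = (-2031 + 26314)/(-56518) = 24283*(-1/56518) = -3469/8074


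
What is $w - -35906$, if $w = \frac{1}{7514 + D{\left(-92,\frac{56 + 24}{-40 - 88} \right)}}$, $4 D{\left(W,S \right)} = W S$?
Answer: $\frac{2162510670}{60227} \approx 35906.0$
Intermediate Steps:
$D{\left(W,S \right)} = \frac{S W}{4}$ ($D{\left(W,S \right)} = \frac{W S}{4} = \frac{S W}{4}$)
$w = \frac{8}{60227}$ ($w = \frac{1}{7514 + \frac{1}{4} \frac{56 + 24}{-40 - 88} \left(-92\right)} = \frac{1}{7514 + \frac{1}{4} \frac{80}{-128} \left(-92\right)} = \frac{1}{7514 + \frac{1}{4} \cdot 80 \left(- \frac{1}{128}\right) \left(-92\right)} = \frac{1}{7514 + \frac{1}{4} \left(- \frac{5}{8}\right) \left(-92\right)} = \frac{1}{7514 + \frac{115}{8}} = \frac{1}{\frac{60227}{8}} = \frac{8}{60227} \approx 0.00013283$)
$w - -35906 = \frac{8}{60227} - -35906 = \frac{8}{60227} + 35906 = \frac{2162510670}{60227}$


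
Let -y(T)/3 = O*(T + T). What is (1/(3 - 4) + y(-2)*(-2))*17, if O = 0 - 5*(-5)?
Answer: -10217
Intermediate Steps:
O = 25 (O = 0 + 25 = 25)
y(T) = -150*T (y(T) = -75*(T + T) = -75*2*T = -150*T)
(1/(3 - 4) + y(-2)*(-2))*17 = (1/(3 - 4) - 150*(-2)*(-2))*17 = (1/(-1) + 300*(-2))*17 = (-1 - 600)*17 = -601*17 = -10217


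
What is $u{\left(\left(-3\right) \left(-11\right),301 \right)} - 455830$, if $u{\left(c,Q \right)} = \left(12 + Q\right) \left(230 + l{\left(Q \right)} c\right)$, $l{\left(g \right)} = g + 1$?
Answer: $2735518$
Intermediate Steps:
$l{\left(g \right)} = 1 + g$
$u{\left(c,Q \right)} = \left(12 + Q\right) \left(230 + c \left(1 + Q\right)\right)$ ($u{\left(c,Q \right)} = \left(12 + Q\right) \left(230 + \left(1 + Q\right) c\right) = \left(12 + Q\right) \left(230 + c \left(1 + Q\right)\right)$)
$u{\left(\left(-3\right) \left(-11\right),301 \right)} - 455830 = \left(2760 + 230 \cdot 301 + 12 \left(\left(-3\right) \left(-11\right)\right) \left(1 + 301\right) + 301 \left(\left(-3\right) \left(-11\right)\right) \left(1 + 301\right)\right) - 455830 = \left(2760 + 69230 + 12 \cdot 33 \cdot 302 + 301 \cdot 33 \cdot 302\right) - 455830 = \left(2760 + 69230 + 119592 + 2999766\right) - 455830 = 3191348 - 455830 = 2735518$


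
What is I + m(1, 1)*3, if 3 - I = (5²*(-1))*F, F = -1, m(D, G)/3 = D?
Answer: -13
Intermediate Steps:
m(D, G) = 3*D
I = -22 (I = 3 - 5²*(-1)*(-1) = 3 - 25*(-1)*(-1) = 3 - (-25)*(-1) = 3 - 1*25 = 3 - 25 = -22)
I + m(1, 1)*3 = -22 + (3*1)*3 = -22 + 3*3 = -22 + 9 = -13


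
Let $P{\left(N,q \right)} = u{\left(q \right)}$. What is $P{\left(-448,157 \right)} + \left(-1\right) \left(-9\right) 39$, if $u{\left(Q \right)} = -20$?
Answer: $331$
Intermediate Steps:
$P{\left(N,q \right)} = -20$
$P{\left(-448,157 \right)} + \left(-1\right) \left(-9\right) 39 = -20 + \left(-1\right) \left(-9\right) 39 = -20 + 9 \cdot 39 = -20 + 351 = 331$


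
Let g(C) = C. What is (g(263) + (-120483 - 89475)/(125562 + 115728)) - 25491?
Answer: -144939859/5745 ≈ -25229.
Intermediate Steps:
(g(263) + (-120483 - 89475)/(125562 + 115728)) - 25491 = (263 + (-120483 - 89475)/(125562 + 115728)) - 25491 = (263 - 209958/241290) - 25491 = (263 - 209958*1/241290) - 25491 = (263 - 4999/5745) - 25491 = 1505936/5745 - 25491 = -144939859/5745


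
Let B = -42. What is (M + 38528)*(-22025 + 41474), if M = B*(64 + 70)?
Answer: 639872100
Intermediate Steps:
M = -5628 (M = -42*(64 + 70) = -42*134 = -5628)
(M + 38528)*(-22025 + 41474) = (-5628 + 38528)*(-22025 + 41474) = 32900*19449 = 639872100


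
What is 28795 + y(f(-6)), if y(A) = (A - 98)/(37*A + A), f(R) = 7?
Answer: 1094197/38 ≈ 28795.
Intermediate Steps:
y(A) = (-98 + A)/(38*A) (y(A) = (-98 + A)/((38*A)) = (-98 + A)*(1/(38*A)) = (-98 + A)/(38*A))
28795 + y(f(-6)) = 28795 + (1/38)*(-98 + 7)/7 = 28795 + (1/38)*(⅐)*(-91) = 28795 - 13/38 = 1094197/38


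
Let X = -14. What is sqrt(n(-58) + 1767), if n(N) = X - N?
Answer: sqrt(1811) ≈ 42.556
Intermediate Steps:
n(N) = -14 - N
sqrt(n(-58) + 1767) = sqrt((-14 - 1*(-58)) + 1767) = sqrt((-14 + 58) + 1767) = sqrt(44 + 1767) = sqrt(1811)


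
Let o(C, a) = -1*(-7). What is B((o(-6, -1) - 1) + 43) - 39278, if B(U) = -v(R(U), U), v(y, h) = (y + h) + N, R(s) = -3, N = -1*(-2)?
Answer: -39326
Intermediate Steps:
N = 2
v(y, h) = 2 + h + y (v(y, h) = (y + h) + 2 = (h + y) + 2 = 2 + h + y)
o(C, a) = 7
B(U) = 1 - U (B(U) = -(2 + U - 3) = -(-1 + U) = 1 - U)
B((o(-6, -1) - 1) + 43) - 39278 = (1 - ((7 - 1) + 43)) - 39278 = (1 - (6 + 43)) - 39278 = (1 - 1*49) - 39278 = (1 - 49) - 39278 = -48 - 39278 = -39326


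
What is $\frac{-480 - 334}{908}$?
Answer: $- \frac{407}{454} \approx -0.89648$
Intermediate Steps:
$\frac{-480 - 334}{908} = \left(-480 - 334\right) \frac{1}{908} = \left(-814\right) \frac{1}{908} = - \frac{407}{454}$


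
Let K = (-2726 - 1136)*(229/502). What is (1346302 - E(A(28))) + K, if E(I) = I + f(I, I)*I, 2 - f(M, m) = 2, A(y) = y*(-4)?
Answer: 337507715/251 ≈ 1.3447e+6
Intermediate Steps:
A(y) = -4*y
K = -442199/251 (K = -884398/502 = -3862*229/502 = -442199/251 ≈ -1761.7)
f(M, m) = 0 (f(M, m) = 2 - 1*2 = 2 - 2 = 0)
E(I) = I (E(I) = I + 0*I = I + 0 = I)
(1346302 - E(A(28))) + K = (1346302 - (-4)*28) - 442199/251 = (1346302 - 1*(-112)) - 442199/251 = (1346302 + 112) - 442199/251 = 1346414 - 442199/251 = 337507715/251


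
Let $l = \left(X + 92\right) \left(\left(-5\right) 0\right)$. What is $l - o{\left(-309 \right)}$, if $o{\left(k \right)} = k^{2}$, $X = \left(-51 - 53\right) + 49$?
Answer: $-95481$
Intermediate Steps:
$X = -55$ ($X = -104 + 49 = -55$)
$l = 0$ ($l = \left(-55 + 92\right) \left(\left(-5\right) 0\right) = 37 \cdot 0 = 0$)
$l - o{\left(-309 \right)} = 0 - \left(-309\right)^{2} = 0 - 95481 = -95481$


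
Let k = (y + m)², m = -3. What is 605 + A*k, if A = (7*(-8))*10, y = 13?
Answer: -55395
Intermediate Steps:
A = -560 (A = -56*10 = -560)
k = 100 (k = (13 - 3)² = 10² = 100)
605 + A*k = 605 - 560*100 = 605 - 56000 = -55395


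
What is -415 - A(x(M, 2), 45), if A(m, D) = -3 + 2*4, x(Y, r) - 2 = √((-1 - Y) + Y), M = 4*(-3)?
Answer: -420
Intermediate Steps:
M = -12
x(Y, r) = 2 + I (x(Y, r) = 2 + √((-1 - Y) + Y) = 2 + √(-1) = 2 + I)
A(m, D) = 5 (A(m, D) = -3 + 8 = 5)
-415 - A(x(M, 2), 45) = -415 - 1*5 = -415 - 5 = -420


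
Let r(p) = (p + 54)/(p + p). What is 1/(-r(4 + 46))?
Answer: -25/26 ≈ -0.96154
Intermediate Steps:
r(p) = (54 + p)/(2*p) (r(p) = (54 + p)/((2*p)) = (54 + p)*(1/(2*p)) = (54 + p)/(2*p))
1/(-r(4 + 46)) = 1/(-(54 + (4 + 46))/(2*(4 + 46))) = 1/(-(54 + 50)/(2*50)) = 1/(-104/(2*50)) = 1/(-1*26/25) = 1/(-26/25) = -25/26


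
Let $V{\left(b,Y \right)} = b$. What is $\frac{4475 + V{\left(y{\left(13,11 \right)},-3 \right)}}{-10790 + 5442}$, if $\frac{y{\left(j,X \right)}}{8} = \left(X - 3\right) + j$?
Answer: $- \frac{4643}{5348} \approx -0.86817$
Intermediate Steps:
$y{\left(j,X \right)} = -24 + 8 X + 8 j$ ($y{\left(j,X \right)} = 8 \left(\left(X - 3\right) + j\right) = 8 \left(\left(-3 + X\right) + j\right) = 8 \left(-3 + X + j\right) = -24 + 8 X + 8 j$)
$\frac{4475 + V{\left(y{\left(13,11 \right)},-3 \right)}}{-10790 + 5442} = \frac{4475 + \left(-24 + 8 \cdot 11 + 8 \cdot 13\right)}{-10790 + 5442} = \frac{4475 + \left(-24 + 88 + 104\right)}{-5348} = \left(4475 + 168\right) \left(- \frac{1}{5348}\right) = 4643 \left(- \frac{1}{5348}\right) = - \frac{4643}{5348}$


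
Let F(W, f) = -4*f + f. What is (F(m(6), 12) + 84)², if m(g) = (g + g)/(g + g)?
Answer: 2304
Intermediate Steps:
m(g) = 1 (m(g) = (2*g)/((2*g)) = (2*g)*(1/(2*g)) = 1)
F(W, f) = -3*f
(F(m(6), 12) + 84)² = (-3*12 + 84)² = (-36 + 84)² = 48² = 2304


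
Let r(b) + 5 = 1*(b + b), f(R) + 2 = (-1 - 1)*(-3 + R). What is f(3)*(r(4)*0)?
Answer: 0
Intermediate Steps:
f(R) = 4 - 2*R (f(R) = -2 + (-1 - 1)*(-3 + R) = -2 - 2*(-3 + R) = -2 + (6 - 2*R) = 4 - 2*R)
r(b) = -5 + 2*b (r(b) = -5 + 1*(b + b) = -5 + 1*(2*b) = -5 + 2*b)
f(3)*(r(4)*0) = (4 - 2*3)*((-5 + 2*4)*0) = (4 - 6)*((-5 + 8)*0) = -6*0 = -2*0 = 0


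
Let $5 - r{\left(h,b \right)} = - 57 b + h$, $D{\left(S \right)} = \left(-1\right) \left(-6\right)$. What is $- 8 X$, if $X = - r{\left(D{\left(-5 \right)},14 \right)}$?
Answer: $6376$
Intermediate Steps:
$D{\left(S \right)} = 6$
$r{\left(h,b \right)} = 5 - h + 57 b$ ($r{\left(h,b \right)} = 5 - \left(- 57 b + h\right) = 5 - \left(h - 57 b\right) = 5 + \left(- h + 57 b\right) = 5 - h + 57 b$)
$X = -797$ ($X = - (5 - 6 + 57 \cdot 14) = - (5 - 6 + 798) = \left(-1\right) 797 = -797$)
$- 8 X = \left(-8\right) \left(-797\right) = 6376$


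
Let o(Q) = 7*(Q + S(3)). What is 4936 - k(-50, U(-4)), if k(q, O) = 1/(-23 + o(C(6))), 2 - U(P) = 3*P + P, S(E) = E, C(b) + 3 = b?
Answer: 93783/19 ≈ 4935.9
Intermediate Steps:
C(b) = -3 + b
o(Q) = 21 + 7*Q (o(Q) = 7*(Q + 3) = 7*(3 + Q) = 21 + 7*Q)
U(P) = 2 - 4*P (U(P) = 2 - (3*P + P) = 2 - 4*P)
k(q, O) = 1/19 (k(q, O) = 1/(-23 + (21 + 7*(-3 + 6))) = 1/(-23 + (21 + 7*3)) = 1/(-23 + (21 + 21)) = 1/(-23 + 42) = 1/19)
4936 - k(-50, U(-4)) = 4936 - 1*1/19 = 4936 - 1/19 = 93783/19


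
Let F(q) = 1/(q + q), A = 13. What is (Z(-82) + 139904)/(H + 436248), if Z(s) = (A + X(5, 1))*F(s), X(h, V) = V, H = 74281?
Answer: 11472121/41863378 ≈ 0.27404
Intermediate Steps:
F(q) = 1/(2*q)
Z(s) = 7/s (Z(s) = (13 + 1)*(1/(2*s)) = 14*(1/(2*s)) = 7/s)
(Z(-82) + 139904)/(H + 436248) = (7/(-82) + 139904)/(74281 + 436248) = (7*(-1/82) + 139904)/510529 = (-7/82 + 139904)*(1/510529) = (11472121/82)*(1/510529) = 11472121/41863378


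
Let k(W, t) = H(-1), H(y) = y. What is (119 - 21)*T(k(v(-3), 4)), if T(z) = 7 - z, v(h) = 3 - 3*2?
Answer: 784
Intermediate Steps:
v(h) = -3 (v(h) = 3 - 6 = -3)
k(W, t) = -1
(119 - 21)*T(k(v(-3), 4)) = (119 - 21)*(7 - 1*(-1)) = 98*(7 + 1) = 98*8 = 784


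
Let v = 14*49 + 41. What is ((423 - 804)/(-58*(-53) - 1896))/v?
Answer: -381/856406 ≈ -0.00044488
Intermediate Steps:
v = 727 (v = 686 + 41 = 727)
((423 - 804)/(-58*(-53) - 1896))/v = ((423 - 804)/(-58*(-53) - 1896))/727 = -381/(3074 - 1896)*(1/727) = -381/1178*(1/727) = -381*1/1178*(1/727) = -381/1178*1/727 = -381/856406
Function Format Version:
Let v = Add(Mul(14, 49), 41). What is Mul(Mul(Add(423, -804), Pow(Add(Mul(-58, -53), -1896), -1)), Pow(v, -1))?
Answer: Rational(-381, 856406) ≈ -0.00044488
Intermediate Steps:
v = 727 (v = Add(686, 41) = 727)
Mul(Mul(Add(423, -804), Pow(Add(Mul(-58, -53), -1896), -1)), Pow(v, -1)) = Mul(Mul(Add(423, -804), Pow(Add(Mul(-58, -53), -1896), -1)), Pow(727, -1)) = Mul(Mul(-381, Pow(Add(3074, -1896), -1)), Rational(1, 727)) = Mul(Mul(-381, Pow(1178, -1)), Rational(1, 727)) = Mul(Mul(-381, Rational(1, 1178)), Rational(1, 727)) = Mul(Rational(-381, 1178), Rational(1, 727)) = Rational(-381, 856406)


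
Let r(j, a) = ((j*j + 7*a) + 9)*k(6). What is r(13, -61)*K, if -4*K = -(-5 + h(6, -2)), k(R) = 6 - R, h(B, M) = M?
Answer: 0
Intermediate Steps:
K = -7/4 (K = -(-1)*(-5 - 2)/4 = -(-1)*(-7)/4 = -¼*7 = -7/4 ≈ -1.7500)
r(j, a) = 0 (r(j, a) = ((j*j + 7*a) + 9)*(6 - 1*6) = ((j² + 7*a) + 9)*(6 - 6) = (9 + j² + 7*a)*0 = 0)
r(13, -61)*K = 0*(-7/4) = 0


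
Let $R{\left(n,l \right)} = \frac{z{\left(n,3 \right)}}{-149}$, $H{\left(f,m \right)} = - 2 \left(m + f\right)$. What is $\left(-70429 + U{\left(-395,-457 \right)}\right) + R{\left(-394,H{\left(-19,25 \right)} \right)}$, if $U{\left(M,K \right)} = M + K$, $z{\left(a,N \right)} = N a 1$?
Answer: $- \frac{10619687}{149} \approx -71273.0$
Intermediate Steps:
$z{\left(a,N \right)} = N a$
$H{\left(f,m \right)} = - 2 f - 2 m$ ($H{\left(f,m \right)} = - 2 \left(f + m\right) = - 2 f - 2 m$)
$R{\left(n,l \right)} = - \frac{3 n}{149}$ ($R{\left(n,l \right)} = \frac{3 n}{-149} = 3 n \left(- \frac{1}{149}\right) = - \frac{3 n}{149}$)
$U{\left(M,K \right)} = K + M$
$\left(-70429 + U{\left(-395,-457 \right)}\right) + R{\left(-394,H{\left(-19,25 \right)} \right)} = \left(-70429 - 852\right) - - \frac{1182}{149} = \left(-70429 - 852\right) + \frac{1182}{149} = -71281 + \frac{1182}{149} = - \frac{10619687}{149}$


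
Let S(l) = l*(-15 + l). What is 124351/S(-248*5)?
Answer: 124351/1556200 ≈ 0.079907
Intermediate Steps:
124351/S(-248*5) = 124351/(((-248*5)*(-15 - 248*5))) = 124351/((-1240*(-15 - 1240))) = 124351/((-1240*(-1255))) = 124351/1556200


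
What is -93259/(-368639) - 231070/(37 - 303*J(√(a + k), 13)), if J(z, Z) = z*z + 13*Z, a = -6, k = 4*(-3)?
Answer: 44722421087/8426350262 ≈ 5.3074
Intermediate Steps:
k = -12
J(z, Z) = z² + 13*Z
-93259/(-368639) - 231070/(37 - 303*J(√(a + k), 13)) = -93259/(-368639) - 231070/(37 - 303*((√(-6 - 12))² + 13*13)) = -93259*(-1/368639) - 231070/(37 - 303*((√(-18))² + 169)) = 93259/368639 - 231070/(37 - 303*((3*I*√2)² + 169)) = 93259/368639 - 231070/(37 - 303*(-18 + 169)) = 93259/368639 - 231070/(37 - 303*151) = 93259/368639 - 231070/(37 - 45753) = 93259/368639 - 231070/(-45716) = 93259/368639 - 231070*(-1/45716) = 93259/368639 + 115535/22858 = 44722421087/8426350262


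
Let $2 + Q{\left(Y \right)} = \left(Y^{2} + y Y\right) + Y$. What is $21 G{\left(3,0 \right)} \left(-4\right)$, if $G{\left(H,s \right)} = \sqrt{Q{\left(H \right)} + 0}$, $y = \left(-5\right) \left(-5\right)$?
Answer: $- 84 \sqrt{85} \approx -774.44$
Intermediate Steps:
$y = 25$
$Q{\left(Y \right)} = -2 + Y^{2} + 26 Y$ ($Q{\left(Y \right)} = -2 + \left(\left(Y^{2} + 25 Y\right) + Y\right) = -2 + \left(Y^{2} + 26 Y\right) = -2 + Y^{2} + 26 Y$)
$G{\left(H,s \right)} = \sqrt{-2 + H^{2} + 26 H}$ ($G{\left(H,s \right)} = \sqrt{\left(-2 + H^{2} + 26 H\right) + 0} = \sqrt{-2 + H^{2} + 26 H}$)
$21 G{\left(3,0 \right)} \left(-4\right) = 21 \sqrt{-2 + 3^{2} + 26 \cdot 3} \left(-4\right) = 21 \sqrt{-2 + 9 + 78} \left(-4\right) = 21 \sqrt{85} \left(-4\right) = - 84 \sqrt{85}$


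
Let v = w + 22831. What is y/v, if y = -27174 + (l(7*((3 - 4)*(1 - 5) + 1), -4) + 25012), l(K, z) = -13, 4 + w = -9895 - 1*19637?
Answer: 145/447 ≈ 0.32438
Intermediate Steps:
w = -29536 (w = -4 + (-9895 - 1*19637) = -4 + (-9895 - 19637) = -4 - 29532 = -29536)
y = -2175 (y = -27174 + (-13 + 25012) = -27174 + 24999 = -2175)
v = -6705 (v = -29536 + 22831 = -6705)
y/v = -2175/(-6705) = -2175*(-1/6705) = 145/447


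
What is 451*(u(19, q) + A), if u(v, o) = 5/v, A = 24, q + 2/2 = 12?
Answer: 207911/19 ≈ 10943.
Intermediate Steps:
q = 11 (q = -1 + 12 = 11)
451*(u(19, q) + A) = 451*(5/19 + 24) = 451*(461/19) = 207911/19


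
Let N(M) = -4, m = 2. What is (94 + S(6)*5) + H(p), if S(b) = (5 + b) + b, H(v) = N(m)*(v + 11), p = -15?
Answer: 195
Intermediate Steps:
H(v) = -44 - 4*v (H(v) = -4*(v + 11) = -4*(11 + v) = -44 - 4*v)
S(b) = 5 + 2*b
(94 + S(6)*5) + H(p) = (94 + (5 + 2*6)*5) + (-44 - 4*(-15)) = (94 + (5 + 12)*5) + (-44 + 60) = (94 + 17*5) + 16 = (94 + 85) + 16 = 179 + 16 = 195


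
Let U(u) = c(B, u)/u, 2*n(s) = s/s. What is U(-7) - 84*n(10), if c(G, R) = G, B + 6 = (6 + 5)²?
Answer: -409/7 ≈ -58.429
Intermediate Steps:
B = 115 (B = -6 + (6 + 5)² = -6 + 11² = -6 + 121 = 115)
n(s) = ½ (n(s) = (s/s)/2 = (½)*1 = ½)
U(u) = 115/u
U(-7) - 84*n(10) = 115/(-7) - 84*½ = 115*(-⅐) - 42 = -115/7 - 42 = -409/7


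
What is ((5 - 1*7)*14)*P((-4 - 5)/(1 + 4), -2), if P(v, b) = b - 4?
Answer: 168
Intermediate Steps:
P(v, b) = -4 + b
((5 - 1*7)*14)*P((-4 - 5)/(1 + 4), -2) = ((5 - 1*7)*14)*(-4 - 2) = ((5 - 7)*14)*(-6) = -2*14*(-6) = -28*(-6) = 168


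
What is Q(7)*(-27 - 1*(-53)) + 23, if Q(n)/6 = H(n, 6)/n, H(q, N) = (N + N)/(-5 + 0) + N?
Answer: 3613/35 ≈ 103.23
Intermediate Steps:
H(q, N) = 3*N/5 (H(q, N) = (2*N)/(-5) + N = (2*N)*(-1/5) + N = -2*N/5 + N = 3*N/5)
Q(n) = 108/(5*n) (Q(n) = 6*(((3/5)*6)/n) = 6*(18/(5*n)) = 108/(5*n))
Q(7)*(-27 - 1*(-53)) + 23 = ((108/5)/7)*(-27 - 1*(-53)) + 23 = ((108/5)*(1/7))*(-27 + 53) + 23 = (108/35)*26 + 23 = 2808/35 + 23 = 3613/35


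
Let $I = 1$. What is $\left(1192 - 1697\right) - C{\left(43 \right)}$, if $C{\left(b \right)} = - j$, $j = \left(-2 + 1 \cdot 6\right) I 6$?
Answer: $-481$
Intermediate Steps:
$j = 24$ ($j = \left(-2 + 1 \cdot 6\right) 1 \cdot 6 = \left(-2 + 6\right) 1 \cdot 6 = 4 \cdot 1 \cdot 6 = 4 \cdot 6 = 24$)
$C{\left(b \right)} = -24$ ($C{\left(b \right)} = \left(-1\right) 24 = -24$)
$\left(1192 - 1697\right) - C{\left(43 \right)} = \left(1192 - 1697\right) - -24 = \left(1192 - 1697\right) + 24 = -505 + 24 = -481$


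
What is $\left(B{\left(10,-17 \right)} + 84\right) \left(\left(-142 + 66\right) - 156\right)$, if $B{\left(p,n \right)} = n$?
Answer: $-15544$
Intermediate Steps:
$\left(B{\left(10,-17 \right)} + 84\right) \left(\left(-142 + 66\right) - 156\right) = \left(-17 + 84\right) \left(\left(-142 + 66\right) - 156\right) = 67 \left(-76 - 156\right) = 67 \left(-232\right) = -15544$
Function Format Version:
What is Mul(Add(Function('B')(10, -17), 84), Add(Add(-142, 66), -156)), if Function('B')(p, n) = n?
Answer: -15544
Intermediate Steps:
Mul(Add(Function('B')(10, -17), 84), Add(Add(-142, 66), -156)) = Mul(Add(-17, 84), Add(Add(-142, 66), -156)) = Mul(67, Add(-76, -156)) = Mul(67, -232) = -15544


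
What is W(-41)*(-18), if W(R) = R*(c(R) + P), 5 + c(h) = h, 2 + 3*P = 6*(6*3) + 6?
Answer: -6396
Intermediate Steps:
P = 112/3 (P = -⅔ + (6*(6*3) + 6)/3 = -⅔ + (6*18 + 6)/3 = -⅔ + (108 + 6)/3 = -⅔ + (⅓)*114 = -⅔ + 38 = 112/3 ≈ 37.333)
c(h) = -5 + h
W(R) = R*(97/3 + R) (W(R) = R*((-5 + R) + 112/3) = R*(97/3 + R))
W(-41)*(-18) = ((⅓)*(-41)*(97 + 3*(-41)))*(-18) = ((⅓)*(-41)*(97 - 123))*(-18) = ((⅓)*(-41)*(-26))*(-18) = (1066/3)*(-18) = -6396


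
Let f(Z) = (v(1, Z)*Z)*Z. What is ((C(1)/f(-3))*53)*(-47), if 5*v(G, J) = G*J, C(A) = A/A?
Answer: 12455/27 ≈ 461.30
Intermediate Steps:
C(A) = 1
v(G, J) = G*J/5 (v(G, J) = (G*J)/5 = G*J/5)
f(Z) = Z³/5 (f(Z) = (((⅕)*1*Z)*Z)*Z = ((Z/5)*Z)*Z = (Z²/5)*Z = Z³/5)
((C(1)/f(-3))*53)*(-47) = ((1/((⅕)*(-3)³))*53)*(-47) = ((1/((⅕)*(-27)))*53)*(-47) = ((1/(-27/5))*53)*(-47) = ((1*(-5/27))*53)*(-47) = -5/27*53*(-47) = -265/27*(-47) = 12455/27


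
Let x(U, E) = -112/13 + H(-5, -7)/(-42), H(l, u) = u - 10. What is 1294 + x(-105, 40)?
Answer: 702041/546 ≈ 1285.8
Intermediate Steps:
H(l, u) = -10 + u
x(U, E) = -4483/546 (x(U, E) = -112/13 + (-10 - 7)/(-42) = -112*1/13 - 17*(-1/42) = -112/13 + 17/42 = -4483/546)
1294 + x(-105, 40) = 1294 - 4483/546 = 702041/546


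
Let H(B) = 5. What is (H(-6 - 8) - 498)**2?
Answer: 243049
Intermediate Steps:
(H(-6 - 8) - 498)**2 = (5 - 498)**2 = (-493)**2 = 243049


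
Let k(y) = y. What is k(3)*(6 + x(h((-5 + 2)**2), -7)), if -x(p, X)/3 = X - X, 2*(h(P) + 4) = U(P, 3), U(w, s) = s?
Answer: 18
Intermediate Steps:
h(P) = -5/2 (h(P) = -4 + (1/2)*3 = -4 + 3/2 = -5/2)
x(p, X) = 0 (x(p, X) = -3*(X - X) = -3*0 = 0)
k(3)*(6 + x(h((-5 + 2)**2), -7)) = 3*(6 + 0) = 3*6 = 18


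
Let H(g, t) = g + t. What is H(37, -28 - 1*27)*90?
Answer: -1620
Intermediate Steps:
H(37, -28 - 1*27)*90 = (37 + (-28 - 1*27))*90 = (37 + (-28 - 27))*90 = (37 - 55)*90 = -18*90 = -1620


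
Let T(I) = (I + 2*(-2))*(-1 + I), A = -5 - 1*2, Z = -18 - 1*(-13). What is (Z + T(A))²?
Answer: 6889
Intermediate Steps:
Z = -5 (Z = -18 + 13 = -5)
A = -7 (A = -5 - 2 = -7)
T(I) = (-1 + I)*(-4 + I) (T(I) = (I - 4)*(-1 + I) = (-4 + I)*(-1 + I) = (-1 + I)*(-4 + I))
(Z + T(A))² = (-5 + (4 + (-7)² - 5*(-7)))² = (-5 + (4 + 49 + 35))² = (-5 + 88)² = 83² = 6889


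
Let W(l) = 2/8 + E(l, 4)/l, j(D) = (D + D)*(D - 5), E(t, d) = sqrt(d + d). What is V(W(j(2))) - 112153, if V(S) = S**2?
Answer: -16150015/144 - sqrt(2)/12 ≈ -1.1215e+5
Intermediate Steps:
E(t, d) = sqrt(2)*sqrt(d) (E(t, d) = sqrt(2*d) = sqrt(2)*sqrt(d))
j(D) = 2*D*(-5 + D) (j(D) = (2*D)*(-5 + D) = 2*D*(-5 + D))
W(l) = 1/4 + 2*sqrt(2)/l (W(l) = 2/8 + (sqrt(2)*sqrt(4))/l = 2*(1/8) + (sqrt(2)*2)/l = 1/4 + (2*sqrt(2))/l = 1/4 + 2*sqrt(2)/l)
V(W(j(2))) - 112153 = ((2*2*(-5 + 2) + 8*sqrt(2))/(4*((2*2*(-5 + 2)))))**2 - 112153 = ((2*2*(-3) + 8*sqrt(2))/(4*((2*2*(-3)))))**2 - 112153 = ((1/4)*(-12 + 8*sqrt(2))/(-12))**2 - 112153 = ((1/4)*(-1/12)*(-12 + 8*sqrt(2)))**2 - 112153 = (1/4 - sqrt(2)/6)**2 - 112153 = -112153 + (1/4 - sqrt(2)/6)**2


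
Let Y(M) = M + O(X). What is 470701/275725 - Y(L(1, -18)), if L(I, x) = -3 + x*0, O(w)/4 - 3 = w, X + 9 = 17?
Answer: -10834024/275725 ≈ -39.293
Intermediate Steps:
X = 8 (X = -9 + 17 = 8)
O(w) = 12 + 4*w
L(I, x) = -3 (L(I, x) = -3 + 0 = -3)
Y(M) = 44 + M (Y(M) = M + (12 + 4*8) = M + (12 + 32) = M + 44 = 44 + M)
470701/275725 - Y(L(1, -18)) = 470701/275725 - (44 - 3) = 470701*(1/275725) - 1*41 = 470701/275725 - 41 = -10834024/275725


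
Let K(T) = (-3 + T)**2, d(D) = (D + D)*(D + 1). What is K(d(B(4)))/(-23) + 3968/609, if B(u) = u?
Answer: -742457/14007 ≈ -53.006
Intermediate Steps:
d(D) = 2*D*(1 + D) (d(D) = (2*D)*(1 + D) = 2*D*(1 + D))
K(d(B(4)))/(-23) + 3968/609 = (-3 + 2*4*(1 + 4))**2/(-23) + 3968/609 = (-3 + 2*4*5)**2*(-1/23) + 3968*(1/609) = (-3 + 40)**2*(-1/23) + 3968/609 = 37**2*(-1/23) + 3968/609 = 1369*(-1/23) + 3968/609 = -1369/23 + 3968/609 = -742457/14007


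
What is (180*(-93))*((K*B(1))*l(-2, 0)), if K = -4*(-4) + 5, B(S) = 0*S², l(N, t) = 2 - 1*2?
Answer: 0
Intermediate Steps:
l(N, t) = 0 (l(N, t) = 2 - 2 = 0)
B(S) = 0
K = 21 (K = 16 + 5 = 21)
(180*(-93))*((K*B(1))*l(-2, 0)) = (180*(-93))*((21*0)*0) = -0*0 = -16740*0 = 0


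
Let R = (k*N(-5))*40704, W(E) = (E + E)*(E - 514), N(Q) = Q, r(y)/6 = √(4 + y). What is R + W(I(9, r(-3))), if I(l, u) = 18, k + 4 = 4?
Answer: -17856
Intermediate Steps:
r(y) = 6*√(4 + y)
k = 0 (k = -4 + 4 = 0)
W(E) = 2*E*(-514 + E) (W(E) = (2*E)*(-514 + E) = 2*E*(-514 + E))
R = 0 (R = (0*(-5))*40704 = 0*40704 = 0)
R + W(I(9, r(-3))) = 0 + 2*18*(-514 + 18) = 0 + 2*18*(-496) = 0 - 17856 = -17856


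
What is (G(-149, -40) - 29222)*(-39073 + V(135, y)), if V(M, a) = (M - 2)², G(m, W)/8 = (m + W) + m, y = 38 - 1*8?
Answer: 682705584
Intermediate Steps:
y = 30 (y = 38 - 8 = 30)
G(m, W) = 8*W + 16*m (G(m, W) = 8*((m + W) + m) = 8*((W + m) + m) = 8*(W + 2*m) = 8*W + 16*m)
V(M, a) = (-2 + M)²
(G(-149, -40) - 29222)*(-39073 + V(135, y)) = ((8*(-40) + 16*(-149)) - 29222)*(-39073 + (-2 + 135)²) = ((-320 - 2384) - 29222)*(-39073 + 133²) = (-2704 - 29222)*(-39073 + 17689) = -31926*(-21384) = 682705584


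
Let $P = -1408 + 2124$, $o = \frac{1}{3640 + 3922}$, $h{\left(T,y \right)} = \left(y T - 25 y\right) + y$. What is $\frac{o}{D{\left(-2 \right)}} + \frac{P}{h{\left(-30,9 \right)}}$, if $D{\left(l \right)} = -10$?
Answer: $- \frac{27072203}{18375660} \approx -1.4733$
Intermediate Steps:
$h{\left(T,y \right)} = - 24 y + T y$ ($h{\left(T,y \right)} = \left(T y - 25 y\right) + y = \left(- 25 y + T y\right) + y = - 24 y + T y$)
$o = \frac{1}{7562} \approx 0.00013224$
$P = 716$
$\frac{o}{D{\left(-2 \right)}} + \frac{P}{h{\left(-30,9 \right)}} = \frac{1}{7562 \left(-10\right)} + \frac{716}{9 \left(-24 - 30\right)} = \frac{1}{7562} \left(- \frac{1}{10}\right) + \frac{716}{9 \left(-54\right)} = - \frac{1}{75620} + \frac{716}{-486} = - \frac{1}{75620} + 716 \left(- \frac{1}{486}\right) = - \frac{1}{75620} - \frac{358}{243} = - \frac{27072203}{18375660}$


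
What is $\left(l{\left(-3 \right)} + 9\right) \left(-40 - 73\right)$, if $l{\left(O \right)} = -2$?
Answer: $-791$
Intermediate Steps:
$\left(l{\left(-3 \right)} + 9\right) \left(-40 - 73\right) = \left(-2 + 9\right) \left(-40 - 73\right) = 7 \left(-40 - 73\right) = 7 \left(-113\right) = -791$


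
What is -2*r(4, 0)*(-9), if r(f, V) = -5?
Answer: -90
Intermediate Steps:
-2*r(4, 0)*(-9) = -2*(-5)*(-9) = 10*(-9) = -90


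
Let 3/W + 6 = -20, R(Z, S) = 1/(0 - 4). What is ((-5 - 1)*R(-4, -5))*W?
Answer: -9/52 ≈ -0.17308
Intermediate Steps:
R(Z, S) = -¼ (R(Z, S) = 1/(-4) = -¼)
W = -3/26 (W = 3/(-6 - 20) = 3/(-26) = 3*(-1/26) = -3/26 ≈ -0.11538)
((-5 - 1)*R(-4, -5))*W = ((-5 - 1)*(-¼))*(-3/26) = -6*(-¼)*(-3/26) = (3/2)*(-3/26) = -9/52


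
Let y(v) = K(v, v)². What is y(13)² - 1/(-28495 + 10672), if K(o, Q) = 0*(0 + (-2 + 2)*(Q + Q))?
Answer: 1/17823 ≈ 5.6107e-5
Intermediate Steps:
K(o, Q) = 0 (K(o, Q) = 0*(0 + 0*(2*Q)) = 0*(0 + 0) = 0*0 = 0)
y(v) = 0 (y(v) = 0² = 0)
y(13)² - 1/(-28495 + 10672) = 0² - 1/(-28495 + 10672) = 0 - 1/(-17823) = 0 - 1*(-1/17823) = 0 + 1/17823 = 1/17823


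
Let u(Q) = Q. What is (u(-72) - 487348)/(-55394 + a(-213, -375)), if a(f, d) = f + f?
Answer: 24371/2791 ≈ 8.7320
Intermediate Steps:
a(f, d) = 2*f
(u(-72) - 487348)/(-55394 + a(-213, -375)) = (-72 - 487348)/(-55394 + 2*(-213)) = -487420/(-55394 - 426) = -487420/(-55820) = -487420*(-1/55820) = 24371/2791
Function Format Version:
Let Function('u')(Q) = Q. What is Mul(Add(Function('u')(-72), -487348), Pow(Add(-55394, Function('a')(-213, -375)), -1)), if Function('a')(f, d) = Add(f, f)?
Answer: Rational(24371, 2791) ≈ 8.7320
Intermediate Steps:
Function('a')(f, d) = Mul(2, f)
Mul(Add(Function('u')(-72), -487348), Pow(Add(-55394, Function('a')(-213, -375)), -1)) = Mul(Add(-72, -487348), Pow(Add(-55394, Mul(2, -213)), -1)) = Mul(-487420, Pow(Add(-55394, -426), -1)) = Mul(-487420, Pow(-55820, -1)) = Mul(-487420, Rational(-1, 55820)) = Rational(24371, 2791)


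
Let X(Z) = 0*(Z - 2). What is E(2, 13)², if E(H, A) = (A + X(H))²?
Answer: 28561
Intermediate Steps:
X(Z) = 0 (X(Z) = 0*(-2 + Z) = 0)
E(H, A) = A² (E(H, A) = (A + 0)² = A²)
E(2, 13)² = (13²)² = 169² = 28561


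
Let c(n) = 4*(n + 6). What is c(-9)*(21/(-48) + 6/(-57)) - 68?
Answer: -4673/76 ≈ -61.487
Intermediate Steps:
c(n) = 24 + 4*n (c(n) = 4*(6 + n) = 24 + 4*n)
c(-9)*(21/(-48) + 6/(-57)) - 68 = (24 + 4*(-9))*(21/(-48) + 6/(-57)) - 68 = (24 - 36)*(21*(-1/48) + 6*(-1/57)) - 68 = -12*(-7/16 - 2/19) - 68 = -12*(-165/304) - 68 = 495/76 - 68 = -4673/76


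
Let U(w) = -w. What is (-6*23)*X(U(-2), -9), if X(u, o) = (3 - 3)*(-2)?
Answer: 0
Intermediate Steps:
X(u, o) = 0 (X(u, o) = 0*(-2) = 0)
(-6*23)*X(U(-2), -9) = -6*23*0 = -138*0 = 0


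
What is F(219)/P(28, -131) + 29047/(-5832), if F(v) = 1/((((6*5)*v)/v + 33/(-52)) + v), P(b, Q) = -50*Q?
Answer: -136509990527/27408213000 ≈ -4.9806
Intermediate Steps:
F(v) = 1/(1527/52 + v) (F(v) = 1/(((30*v)/v + 33*(-1/52)) + v) = 1/((30 - 33/52) + v) = 1/(1527/52 + v))
F(219)/P(28, -131) + 29047/(-5832) = (52/(1527 + 52*219))/((-50*(-131))) + 29047/(-5832) = (52/(1527 + 11388))/6550 + 29047*(-1/5832) = (52/12915)*(1/6550) - 29047/5832 = 26/42296625 - 29047/5832 = -136509990527/27408213000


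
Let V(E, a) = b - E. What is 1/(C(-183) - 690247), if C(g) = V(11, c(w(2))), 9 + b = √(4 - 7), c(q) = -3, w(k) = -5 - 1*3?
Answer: -230089/158822843764 - I*√3/476468531292 ≈ -1.4487e-6 - 3.6352e-12*I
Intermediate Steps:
w(k) = -8 (w(k) = -5 - 3 = -8)
b = -9 + I*√3 (b = -9 + √(4 - 7) = -9 + √(-3) = -9 + I*√3 ≈ -9.0 + 1.732*I)
V(E, a) = -9 - E + I*√3 (V(E, a) = (-9 + I*√3) - E = -9 - E + I*√3)
C(g) = -20 + I*√3 (C(g) = -9 - 1*11 + I*√3 = -9 - 11 + I*√3 = -20 + I*√3)
1/(C(-183) - 690247) = 1/((-20 + I*√3) - 690247) = 1/(-690267 + I*√3)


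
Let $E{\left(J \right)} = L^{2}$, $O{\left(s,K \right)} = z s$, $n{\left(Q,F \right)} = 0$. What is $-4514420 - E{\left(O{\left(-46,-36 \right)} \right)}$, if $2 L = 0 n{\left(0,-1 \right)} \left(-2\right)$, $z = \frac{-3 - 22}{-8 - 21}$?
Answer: $-4514420$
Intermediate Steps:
$z = \frac{25}{29}$ ($z = - \frac{25}{-29} = \left(-25\right) \left(- \frac{1}{29}\right) = \frac{25}{29} \approx 0.86207$)
$L = 0$ ($L = \frac{0 \cdot 0 \left(-2\right)}{2} = \frac{0 \left(-2\right)}{2} = \frac{1}{2} \cdot 0 = 0$)
$O{\left(s,K \right)} = \frac{25 s}{29}$
$E{\left(J \right)} = 0$ ($E{\left(J \right)} = 0^{2} = 0$)
$-4514420 - E{\left(O{\left(-46,-36 \right)} \right)} = -4514420 - 0 = -4514420 + 0 = -4514420$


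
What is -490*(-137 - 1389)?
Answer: 747740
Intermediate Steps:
-490*(-137 - 1389) = -490*(-1526) = 747740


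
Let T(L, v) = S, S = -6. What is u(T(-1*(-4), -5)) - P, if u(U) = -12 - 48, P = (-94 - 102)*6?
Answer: 1116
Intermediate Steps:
T(L, v) = -6
P = -1176 (P = -196*6 = -1176)
u(U) = -60
u(T(-1*(-4), -5)) - P = -60 - 1*(-1176) = -60 + 1176 = 1116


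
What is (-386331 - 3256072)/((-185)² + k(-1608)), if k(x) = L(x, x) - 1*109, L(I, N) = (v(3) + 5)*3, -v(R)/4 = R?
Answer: -3642403/34095 ≈ -106.83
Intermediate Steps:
v(R) = -4*R
L(I, N) = -21 (L(I, N) = (-4*3 + 5)*3 = (-12 + 5)*3 = -7*3 = -21)
k(x) = -130 (k(x) = -21 - 1*109 = -21 - 109 = -130)
(-386331 - 3256072)/((-185)² + k(-1608)) = (-386331 - 3256072)/((-185)² - 130) = -3642403/(34225 - 130) = -3642403/34095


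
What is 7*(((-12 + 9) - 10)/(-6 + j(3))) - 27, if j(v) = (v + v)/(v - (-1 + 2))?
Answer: 10/3 ≈ 3.3333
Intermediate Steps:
j(v) = 2*v/(-1 + v) (j(v) = (2*v)/(v - 1*1) = (2*v)/(v - 1) = (2*v)/(-1 + v) = 2*v/(-1 + v))
7*(((-12 + 9) - 10)/(-6 + j(3))) - 27 = 7*(((-12 + 9) - 10)/(-6 + 2*3/(-1 + 3))) - 27 = 7*((-3 - 10)/(-6 + 2*3/2)) - 27 = 7*(-13/(-6 + 2*3*(½))) - 27 = 7*(-13/(-6 + 3)) - 27 = 7*(-13/(-3)) - 27 = 7*(-13*(-⅓)) - 27 = 7*(13/3) - 27 = 91/3 - 27 = 10/3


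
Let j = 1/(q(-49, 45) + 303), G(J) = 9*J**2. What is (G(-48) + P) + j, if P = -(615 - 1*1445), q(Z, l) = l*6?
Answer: 12357319/573 ≈ 21566.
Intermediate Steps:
q(Z, l) = 6*l
j = 1/573 (j = 1/(6*45 + 303) = 1/(270 + 303) = 1/573 ≈ 0.0017452)
P = 830 (P = -(615 - 1445) = -1*(-830) = 830)
(G(-48) + P) + j = (9*(-48)**2 + 830) + 1/573 = (9*2304 + 830) + 1/573 = (20736 + 830) + 1/573 = 21566 + 1/573 = 12357319/573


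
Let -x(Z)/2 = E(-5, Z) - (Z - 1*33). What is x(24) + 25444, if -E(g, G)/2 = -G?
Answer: 25330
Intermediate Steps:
E(g, G) = 2*G (E(g, G) = -(-2)*G = 2*G)
x(Z) = -66 - 2*Z (x(Z) = -2*(2*Z - (Z - 1*33)) = -2*(2*Z - (Z - 33)) = -2*(2*Z - (-33 + Z)) = -2*(2*Z + (33 - Z)) = -2*(33 + Z) = -66 - 2*Z)
x(24) + 25444 = (-66 - 2*24) + 25444 = (-66 - 48) + 25444 = -114 + 25444 = 25330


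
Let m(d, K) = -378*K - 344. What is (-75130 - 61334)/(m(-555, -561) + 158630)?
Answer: -5686/15431 ≈ -0.36848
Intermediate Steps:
m(d, K) = -344 - 378*K
(-75130 - 61334)/(m(-555, -561) + 158630) = (-75130 - 61334)/((-344 - 378*(-561)) + 158630) = -136464/((-344 + 212058) + 158630) = -136464/(211714 + 158630) = -136464/370344 = -136464*1/370344 = -5686/15431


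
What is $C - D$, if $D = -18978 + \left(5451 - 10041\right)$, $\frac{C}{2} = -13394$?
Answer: $-3220$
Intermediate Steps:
$C = -26788$ ($C = 2 \left(-13394\right) = -26788$)
$D = -23568$ ($D = -18978 - 4590 = -23568$)
$C - D = -26788 - -23568 = -26788 + 23568 = -3220$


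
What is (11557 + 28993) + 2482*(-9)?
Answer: 18212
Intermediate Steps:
(11557 + 28993) + 2482*(-9) = 40550 - 22338 = 18212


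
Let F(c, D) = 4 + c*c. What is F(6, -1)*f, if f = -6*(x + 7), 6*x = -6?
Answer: -1440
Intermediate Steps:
F(c, D) = 4 + c²
x = -1 (x = (⅙)*(-6) = -1)
f = -36 (f = -6*(-1 + 7) = -6*6 = -36)
F(6, -1)*f = (4 + 6²)*(-36) = (4 + 36)*(-36) = 40*(-36) = -1440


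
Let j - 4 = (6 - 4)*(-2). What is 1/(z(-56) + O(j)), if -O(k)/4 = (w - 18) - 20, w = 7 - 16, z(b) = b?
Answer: 1/132 ≈ 0.0075758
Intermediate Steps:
w = -9
j = 0 (j = 4 + (6 - 4)*(-2) = 4 + 2*(-2) = 4 - 4 = 0)
O(k) = 188 (O(k) = -4*((-9 - 18) - 20) = -4*(-27 - 20) = -4*(-47) = 188)
1/(z(-56) + O(j)) = 1/(-56 + 188) = 1/132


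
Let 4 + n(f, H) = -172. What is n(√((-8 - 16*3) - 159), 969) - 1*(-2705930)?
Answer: 2705754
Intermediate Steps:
n(f, H) = -176 (n(f, H) = -4 - 172 = -176)
n(√((-8 - 16*3) - 159), 969) - 1*(-2705930) = -176 - 1*(-2705930) = -176 + 2705930 = 2705754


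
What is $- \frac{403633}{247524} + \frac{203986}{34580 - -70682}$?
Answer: $\frac{4002106909}{13027435644} \approx 0.30721$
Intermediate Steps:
$- \frac{403633}{247524} + \frac{203986}{34580 - -70682} = \left(-403633\right) \frac{1}{247524} + \frac{203986}{34580 + 70682} = - \frac{403633}{247524} + \frac{203986}{105262} = - \frac{403633}{247524} + 203986 \cdot \frac{1}{105262} = - \frac{403633}{247524} + \frac{101993}{52631} = \frac{4002106909}{13027435644}$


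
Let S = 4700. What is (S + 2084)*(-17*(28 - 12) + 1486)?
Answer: 8235776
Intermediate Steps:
(S + 2084)*(-17*(28 - 12) + 1486) = (4700 + 2084)*(-17*(28 - 12) + 1486) = 6784*(-17*16 + 1486) = 6784*(-272 + 1486) = 6784*1214 = 8235776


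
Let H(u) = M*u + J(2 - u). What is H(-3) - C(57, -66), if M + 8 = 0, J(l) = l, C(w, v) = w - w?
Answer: 29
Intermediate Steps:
C(w, v) = 0
M = -8 (M = -8 + 0 = -8)
H(u) = 2 - 9*u (H(u) = -8*u + (2 - u) = 2 - 9*u)
H(-3) - C(57, -66) = (2 - 9*(-3)) - 1*0 = (2 + 27) + 0 = 29 + 0 = 29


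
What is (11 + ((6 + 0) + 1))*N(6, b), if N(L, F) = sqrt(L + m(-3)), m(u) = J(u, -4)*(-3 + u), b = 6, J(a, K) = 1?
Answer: 0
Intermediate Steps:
m(u) = -3 + u (m(u) = 1*(-3 + u) = -3 + u)
N(L, F) = sqrt(-6 + L) (N(L, F) = sqrt(L + (-3 - 3)) = sqrt(L - 6) = sqrt(-6 + L))
(11 + ((6 + 0) + 1))*N(6, b) = (11 + ((6 + 0) + 1))*sqrt(-6 + 6) = (11 + (6 + 1))*sqrt(0) = (11 + 7)*0 = 18*0 = 0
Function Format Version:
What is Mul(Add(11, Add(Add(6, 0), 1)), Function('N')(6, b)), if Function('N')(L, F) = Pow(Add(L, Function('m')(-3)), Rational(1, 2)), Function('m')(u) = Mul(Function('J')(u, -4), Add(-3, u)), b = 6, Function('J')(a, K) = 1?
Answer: 0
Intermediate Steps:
Function('m')(u) = Add(-3, u) (Function('m')(u) = Mul(1, Add(-3, u)) = Add(-3, u))
Function('N')(L, F) = Pow(Add(-6, L), Rational(1, 2)) (Function('N')(L, F) = Pow(Add(L, Add(-3, -3)), Rational(1, 2)) = Pow(Add(L, -6), Rational(1, 2)) = Pow(Add(-6, L), Rational(1, 2)))
Mul(Add(11, Add(Add(6, 0), 1)), Function('N')(6, b)) = Mul(Add(11, Add(Add(6, 0), 1)), Pow(Add(-6, 6), Rational(1, 2))) = Mul(Add(11, Add(6, 1)), Pow(0, Rational(1, 2))) = Mul(Add(11, 7), 0) = Mul(18, 0) = 0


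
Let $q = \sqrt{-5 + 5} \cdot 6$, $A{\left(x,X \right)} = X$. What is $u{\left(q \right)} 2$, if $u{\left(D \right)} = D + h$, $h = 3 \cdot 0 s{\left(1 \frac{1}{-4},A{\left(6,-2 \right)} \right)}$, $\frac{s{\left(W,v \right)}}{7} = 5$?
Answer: $0$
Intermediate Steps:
$s{\left(W,v \right)} = 35$ ($s{\left(W,v \right)} = 7 \cdot 5 = 35$)
$h = 0$ ($h = 3 \cdot 0 \cdot 35 = 0 \cdot 35 = 0$)
$q = 0$ ($q = \sqrt{0} \cdot 6 = 0 \cdot 6 = 0$)
$u{\left(D \right)} = D$ ($u{\left(D \right)} = D + 0 = D$)
$u{\left(q \right)} 2 = 0 \cdot 2 = 0$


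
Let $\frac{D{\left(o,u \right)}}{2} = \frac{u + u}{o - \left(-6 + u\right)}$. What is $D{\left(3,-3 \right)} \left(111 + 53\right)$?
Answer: $-164$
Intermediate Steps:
$D{\left(o,u \right)} = \frac{4 u}{6 + o - u}$ ($D{\left(o,u \right)} = 2 \frac{u + u}{o - \left(-6 + u\right)} = 2 \frac{2 u}{6 + o - u} = \frac{4 u}{6 + o - u}$)
$D{\left(3,-3 \right)} \left(111 + 53\right) = 4 \left(-3\right) \frac{1}{6 + 3 - -3} \left(111 + 53\right) = 4 \left(-3\right) \frac{1}{6 + 3 + 3} \cdot 164 = 4 \left(-3\right) \frac{1}{12} \cdot 164 = \left(-1\right) 164 = -164$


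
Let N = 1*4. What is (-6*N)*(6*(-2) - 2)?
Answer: 336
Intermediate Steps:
N = 4
(-6*N)*(6*(-2) - 2) = (-6*4)*(6*(-2) - 2) = -24*(-12 - 2) = -24*(-14) = 336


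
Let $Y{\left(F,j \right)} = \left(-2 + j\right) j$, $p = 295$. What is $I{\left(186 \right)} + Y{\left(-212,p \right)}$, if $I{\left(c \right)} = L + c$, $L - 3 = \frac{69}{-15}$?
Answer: $\frac{433097}{5} \approx 86619.0$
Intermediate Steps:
$L = - \frac{8}{5}$ ($L = 3 + \frac{69}{-15} = 3 + 69 \left(- \frac{1}{15}\right) = 3 - \frac{23}{5} = - \frac{8}{5} \approx -1.6$)
$I{\left(c \right)} = - \frac{8}{5} + c$
$Y{\left(F,j \right)} = j \left(-2 + j\right)$
$I{\left(186 \right)} + Y{\left(-212,p \right)} = \left(- \frac{8}{5} + 186\right) + 295 \left(-2 + 295\right) = \frac{922}{5} + 295 \cdot 293 = \frac{922}{5} + 86435 = \frac{433097}{5}$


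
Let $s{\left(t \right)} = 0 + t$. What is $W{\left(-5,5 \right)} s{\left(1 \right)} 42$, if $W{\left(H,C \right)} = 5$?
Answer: $210$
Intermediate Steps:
$s{\left(t \right)} = t$
$W{\left(-5,5 \right)} s{\left(1 \right)} 42 = 5 \cdot 1 \cdot 42 = 5 \cdot 42 = 210$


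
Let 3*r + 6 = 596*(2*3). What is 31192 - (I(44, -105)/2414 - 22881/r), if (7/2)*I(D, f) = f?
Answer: 2637037681/84490 ≈ 31211.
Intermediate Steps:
I(D, f) = 2*f/7
r = 1190 (r = -2 + (596*(2*3))/3 = -2 + (596*6)/3 = -2 + (⅓)*3576 = -2 + 1192 = 1190)
31192 - (I(44, -105)/2414 - 22881/r) = 31192 - (((2/7)*(-105))/2414 - 22881/1190) = 31192 - (-30*1/2414 - 22881*1/1190) = 31192 - (-15/1207 - 22881/1190) = 31192 - 1*(-1625601/84490) = 31192 + 1625601/84490 = 2637037681/84490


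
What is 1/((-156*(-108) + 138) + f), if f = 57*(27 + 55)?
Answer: 1/21660 ≈ 4.6168e-5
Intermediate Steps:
f = 4674 (f = 57*82 = 4674)
1/((-156*(-108) + 138) + f) = 1/((-156*(-108) + 138) + 4674) = 1/((16848 + 138) + 4674) = 1/(16986 + 4674) = 1/21660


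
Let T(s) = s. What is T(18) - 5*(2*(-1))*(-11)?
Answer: -92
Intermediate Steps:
T(18) - 5*(2*(-1))*(-11) = 18 - 5*(2*(-1))*(-11) = 18 - 5*(-2)*(-11) = 18 - (-10)*(-11) = 18 - 1*110 = 18 - 110 = -92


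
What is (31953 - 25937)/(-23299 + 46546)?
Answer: 6016/23247 ≈ 0.25879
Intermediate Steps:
(31953 - 25937)/(-23299 + 46546) = 6016/23247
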